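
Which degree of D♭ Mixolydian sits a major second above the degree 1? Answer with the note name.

Eb

The scale is D♭ E♭ F G♭ A♭ B♭ C♭.
The degree 1 is D♭; a major second above that is E♭ — scale degree 2.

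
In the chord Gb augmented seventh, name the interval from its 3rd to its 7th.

Spelling the chord: Gb-Bb-D-Fb.
That puts Bb below Fb.
5 letter names make it a fifth; at 6 semitones (a half step narrower than perfect) the quality is diminished.

diminished fifth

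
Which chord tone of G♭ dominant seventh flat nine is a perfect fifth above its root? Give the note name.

Spelling the chord: G♭-B♭-D♭-F♭-A𝄫.
The root is G♭. A perfect fifth above G♭ is D♭.
D♭ is the chord's 5th.

Db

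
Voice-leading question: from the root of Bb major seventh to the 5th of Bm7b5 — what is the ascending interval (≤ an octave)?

P5

The root of Bb major seventh is Bb; the 5th of Bm7b5 is F.
Counting 5 letters and 7 half steps from Bb gives a perfect fifth.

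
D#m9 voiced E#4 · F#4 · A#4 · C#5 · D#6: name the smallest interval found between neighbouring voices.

Adjacent intervals: E#4→F#4 = minor second; F#4→A#4 = major third; A#4→C#5 = minor third; C#5→D#6 = major ninth.
The smallest is E#4 to F#4, a minor second (1 semitone).

minor second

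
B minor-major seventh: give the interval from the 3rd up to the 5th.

major third

B minor-major seventh is spelled B-D-F#-A#.
3rd = D; 5th = F#.
Counting 3 letters and 4 half steps from D gives a major third.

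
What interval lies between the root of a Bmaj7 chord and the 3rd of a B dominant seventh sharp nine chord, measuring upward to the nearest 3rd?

major 3rd

Bmaj7 has B as its root, and B dominant seventh sharp nine has D# as its 3rd.
Counting 3 letters and 4 half steps from B gives a major third.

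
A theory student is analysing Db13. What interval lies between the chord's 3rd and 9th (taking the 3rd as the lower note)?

Db13: Db–F–Ab–Cb–Eb–Bb.
So we need the interval from F up to Eb.
From F to Eb: 10 semitones over a seventh = minor.

minor seventh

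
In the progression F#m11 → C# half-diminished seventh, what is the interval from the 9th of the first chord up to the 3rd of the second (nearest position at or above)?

The 9th of F#m11 is G#; the 3rd of C# half-diminished seventh is E.
From G# to E: 8 semitones over a sixth = minor.

minor sixth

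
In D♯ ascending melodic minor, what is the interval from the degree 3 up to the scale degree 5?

D♯ melodic minor: D♯ E♯ F♯ G♯ A♯ B♯ C𝄪.
The degree 3 is F♯ and the 5th scale degree is A♯.
Counting 3 letters and 4 half steps from F♯ gives a major third.

M3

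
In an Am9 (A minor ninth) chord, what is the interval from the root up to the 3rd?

The chord tones of A minor ninth are A C E G B.
That puts A below C.
3 letter names make it a third; at 3 semitones (a half step narrower than major) the quality is minor.

m3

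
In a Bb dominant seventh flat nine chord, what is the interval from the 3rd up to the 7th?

The chord tones of Bb dominant seventh flat nine are Bb D F Ab Cb.
So we need the interval from D up to Ab.
D up to Ab is 6 semitones, a half step narrower than a perfect fifth, so the interval is diminished.

d5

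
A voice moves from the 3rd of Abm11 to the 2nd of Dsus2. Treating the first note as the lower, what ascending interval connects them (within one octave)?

augmented third

The 3rd of Abm11 is Cb; the 2nd of Dsus2 is E.
From Cb to E: 5 semitones over a third = augmented.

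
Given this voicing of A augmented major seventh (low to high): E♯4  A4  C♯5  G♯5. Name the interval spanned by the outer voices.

minor tenth

The outer voices are E♯4 and G♯5.
10 letter names make it a tenth; at 15 semitones (a half step narrower than major) the quality is minor.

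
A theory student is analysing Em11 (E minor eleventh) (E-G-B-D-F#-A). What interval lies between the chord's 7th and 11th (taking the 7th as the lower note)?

That puts D below A.
D up to A spans 5 letter names and 7 semitones — a perfect fifth.

perfect fifth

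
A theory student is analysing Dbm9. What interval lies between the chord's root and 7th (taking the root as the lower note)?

minor seventh

The chord tones of Dbm9 (Db minor ninth) are Db, Fb, Ab, Cb, Eb.
That puts Db below Cb.
Db up to Cb is 10 semitones, a half step narrower than a major seventh, so the interval is minor.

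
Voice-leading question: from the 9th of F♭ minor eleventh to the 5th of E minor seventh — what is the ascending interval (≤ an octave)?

augmented third

The 9th of F♭ minor eleventh is G♭; the 5th of E minor seventh is B.
G♭ up to B is 5 semitones, a half step wider than a major third, so the interval is augmented.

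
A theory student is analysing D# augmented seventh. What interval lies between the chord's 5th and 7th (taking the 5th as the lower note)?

D#7#5 (D# augmented seventh) is spelled D#-F##-A##-C#.
The 5th is A## and the 7th is C#.
A## up to C# is 2 semitones, a whole step narrower than a major third, so the interval is diminished.

diminished 3rd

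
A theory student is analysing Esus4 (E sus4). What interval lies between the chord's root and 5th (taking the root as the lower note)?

perfect fifth

The chord tones of Esus4 (E sus4) are E-A-B.
Root = E; 5th = B.
From E to B is 7 semitones, exactly the perfect fifth.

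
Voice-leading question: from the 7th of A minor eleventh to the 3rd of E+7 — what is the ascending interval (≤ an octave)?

A minor eleventh has G as its 7th, and E+7 has G# as its 3rd.
G up to G# is 1 semitone, a half step wider than a perfect unison, so the interval is augmented.

augmented unison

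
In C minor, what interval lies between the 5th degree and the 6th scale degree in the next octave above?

minor ninth

C natural minor: C D Eb F G Ab Bb.
That puts G below Ab.
9 letter names make it a ninth; at 13 semitones (a half step narrower than major) the quality is minor.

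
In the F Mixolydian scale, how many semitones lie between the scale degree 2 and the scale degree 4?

The scale is F G A Bb C D Eb.
G up to Bb is a minor third — 3 semitones.

3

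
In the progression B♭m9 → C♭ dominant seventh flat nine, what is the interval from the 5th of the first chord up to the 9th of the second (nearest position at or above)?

B♭m9 has F as its 5th, and C♭ dominant seventh flat nine has D𝄫 as its 9th.
F up to D𝄫 is 7 semitones, a whole step narrower than a major sixth, so the interval is diminished.

diminished 6th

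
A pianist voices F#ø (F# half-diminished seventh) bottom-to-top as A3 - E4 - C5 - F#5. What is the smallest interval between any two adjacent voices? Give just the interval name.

Adjacent intervals: A3→E4 = perfect fifth; E4→C5 = minor sixth; C5→F#5 = augmented fourth.
The smallest is C5 to F#5, an augmented fourth (6 semitones).

augmented fourth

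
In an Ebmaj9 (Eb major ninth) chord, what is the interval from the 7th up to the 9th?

minor third

Ebmaj9 (Eb major ninth) is spelled Eb-G-Bb-D-F.
The 7th is D and the 9th is F.
D up to F is 3 semitones, a half step narrower than a major third, so the interval is minor.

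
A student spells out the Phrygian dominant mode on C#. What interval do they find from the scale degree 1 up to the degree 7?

C# phrygian dominant: C# D E# F# G# A B.
So we need the interval from C# up to B.
From C# to B: 10 semitones over a seventh = minor.

minor 7th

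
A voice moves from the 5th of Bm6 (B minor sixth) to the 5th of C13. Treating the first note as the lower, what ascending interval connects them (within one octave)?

minor 2nd

Bm6 (B minor sixth) has F# as its 5th, and C13 has G as its 5th.
2 letter names make it a second; at 1 semitone (a half step narrower than major) the quality is minor.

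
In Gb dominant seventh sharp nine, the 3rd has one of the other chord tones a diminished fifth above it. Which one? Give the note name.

Spelling the chord: Gb–Bb–Db–Fb–A.
The 3rd is Bb. A diminished fifth above Bb is Fb.
Fb is the chord's 7th.

Fb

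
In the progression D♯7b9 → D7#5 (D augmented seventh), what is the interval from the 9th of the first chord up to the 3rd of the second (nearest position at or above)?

D♯7b9 has E as its 9th, and D7#5 (D augmented seventh) has F♯ as its 3rd.
From E to F♯ is 2 semitones, exactly the major second.

M2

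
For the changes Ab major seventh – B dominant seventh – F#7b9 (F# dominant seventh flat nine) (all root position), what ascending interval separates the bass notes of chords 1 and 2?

augmented 2nd

The roots are Ab and B.
From Ab to B: 3 semitones over a second = augmented.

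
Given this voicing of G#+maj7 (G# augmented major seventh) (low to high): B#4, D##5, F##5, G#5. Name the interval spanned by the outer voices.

The outer voices are B#4 and G#5.
B# up to G# is 8 semitones, a half step narrower than a major sixth, so the interval is minor.

minor sixth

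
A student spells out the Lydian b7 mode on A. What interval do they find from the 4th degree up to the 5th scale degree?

The scale runs A B C♯ D♯ E F♯ G.
So we need the interval from D♯ up to E.
2 letter names make it a second; at 1 semitone (a half step narrower than major) the quality is minor.

minor second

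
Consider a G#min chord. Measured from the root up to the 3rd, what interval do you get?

The chord tones of G# minor are G#-B-D#.
That puts G# below B.
G# up to B is 3 semitones, a half step narrower than a major third, so the interval is minor.

minor 3rd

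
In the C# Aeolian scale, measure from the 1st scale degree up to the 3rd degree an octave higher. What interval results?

minor tenth

The scale runs C# D# E F# G# A B.
That puts C# below E.
10 letter names make it a tenth; at 15 semitones (a half step narrower than major) the quality is minor.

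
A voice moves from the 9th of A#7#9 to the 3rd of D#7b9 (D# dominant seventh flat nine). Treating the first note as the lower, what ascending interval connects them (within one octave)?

diminished fifth

The 9th of A#7#9 is B##; the 3rd of D#7b9 (D# dominant seventh flat nine) is F##.
From B## to F##: 6 semitones over a fifth = diminished.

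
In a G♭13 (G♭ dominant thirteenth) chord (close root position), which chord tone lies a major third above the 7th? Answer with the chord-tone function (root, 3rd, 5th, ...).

G♭13 (G♭ dominant thirteenth): G♭, B♭, D♭, F♭, A♭, E♭.
The 7th is F♭. A major third above F♭ is A♭.
A♭ is the chord's 9th.

9th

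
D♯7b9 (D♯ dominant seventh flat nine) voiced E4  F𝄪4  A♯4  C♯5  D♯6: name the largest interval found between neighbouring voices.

Adjacent intervals: E4→F𝄪4 = augmented second; F𝄪4→A♯4 = minor third; A♯4→C♯5 = minor third; C♯5→D♯6 = major ninth.
The largest is C♯5 to D♯6, a major ninth (14 semitones).

M9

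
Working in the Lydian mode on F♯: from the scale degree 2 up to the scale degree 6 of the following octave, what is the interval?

F♯ lydian: F♯ G♯ A♯ B♯ C♯ D♯ E♯.
That puts G♯ below D♯.
G♯ up to D♯ spans 12 letter names and 19 semitones — a perfect twelfth.

perfect 12th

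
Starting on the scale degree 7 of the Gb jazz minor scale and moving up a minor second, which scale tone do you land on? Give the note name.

Gb

The scale is Gb Ab Bbb Cb Db Eb F.
The scale degree 7 is F; a minor second above that is Gb — scale degree 1.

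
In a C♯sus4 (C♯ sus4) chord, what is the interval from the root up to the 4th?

The chord tones of C♯sus4 are C♯-F♯-G♯.
So we need the interval from C♯ up to F♯.
C♯ up to F♯ spans 4 letter names and 5 semitones — a perfect fourth.

perfect 4th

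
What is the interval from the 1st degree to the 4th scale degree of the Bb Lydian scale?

A4

Spelling the Bb Lydian scale: Bb C D E F G A.
So we need the interval from Bb up to E.
From Bb to E: 6 semitones over a fourth = augmented.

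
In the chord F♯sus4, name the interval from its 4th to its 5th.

major 2nd

The chord tones of F♯ sus4 are F♯–B–C♯.
The 4th is B and the 5th is C♯.
From B to C♯ is 2 semitones, exactly the major second.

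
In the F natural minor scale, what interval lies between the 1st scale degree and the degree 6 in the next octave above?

minor thirteenth

Spelling the F natural minor scale: F G A♭ B♭ C D♭ E♭.
So we need the interval from F up to D♭.
F up to D♭ is 20 semitones, a half step narrower than a major thirteenth, so the interval is minor.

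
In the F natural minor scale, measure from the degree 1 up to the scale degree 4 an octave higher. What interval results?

The scale runs F G Ab Bb C Db Eb.
So we need the interval from F up to Bb.
From F to Bb is 17 semitones, exactly the perfect eleventh.

perfect 11th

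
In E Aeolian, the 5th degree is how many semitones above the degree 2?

5

The scale is E F♯ G A B C D.
F♯ up to B is a perfect fourth — 5 semitones.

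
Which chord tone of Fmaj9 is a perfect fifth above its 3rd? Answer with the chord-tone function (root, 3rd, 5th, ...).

The chord tones of Fmaj9 (F major ninth) are F–A–C–E–G.
The 3rd is A. A perfect fifth above A is E.
E is the chord's 7th.

7th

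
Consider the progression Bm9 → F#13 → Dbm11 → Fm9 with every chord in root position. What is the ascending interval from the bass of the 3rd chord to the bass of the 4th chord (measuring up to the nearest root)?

major third

The roots are Db and F.
Db up to F spans 3 letter names and 4 semitones — a major third.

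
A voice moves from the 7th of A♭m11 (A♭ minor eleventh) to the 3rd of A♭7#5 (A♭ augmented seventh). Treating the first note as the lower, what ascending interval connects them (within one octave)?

The 7th of A♭m11 (A♭ minor eleventh) is G♭; the 3rd of A♭7#5 (A♭ augmented seventh) is C.
G♭ up to C is 6 semitones, a half step wider than a perfect fourth, so the interval is augmented.

A4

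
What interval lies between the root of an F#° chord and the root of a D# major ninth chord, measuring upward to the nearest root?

major sixth

The root of F#° is F#; the root of D# major ninth is D#.
F# up to D# spans 6 letter names and 9 semitones — a major sixth.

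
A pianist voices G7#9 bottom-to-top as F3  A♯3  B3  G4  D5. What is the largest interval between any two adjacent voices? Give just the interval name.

minor 6th

Adjacent intervals: F3→A♯3 = augmented third; A♯3→B3 = minor second; B3→G4 = minor sixth; G4→D5 = perfect fifth.
The largest is B3 to G4, a minor sixth (8 semitones).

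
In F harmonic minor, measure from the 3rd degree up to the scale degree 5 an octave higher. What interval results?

major tenth

F harmonic minor: F G Ab Bb C Db E.
That puts Ab below C.
From Ab to C is 16 semitones, exactly the major tenth.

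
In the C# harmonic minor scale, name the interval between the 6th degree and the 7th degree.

augmented second

Spelling the C# harmonic minor scale: C# D# E F# G# A B#.
The 6th degree is A and the scale degree 7 is B#.
From A to B#: 3 semitones over a second = augmented.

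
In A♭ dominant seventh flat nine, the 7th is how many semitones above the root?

10

A♭7b9 is spelled A♭, C, E♭, G♭, B𝄫.
A♭ to G♭ is a minor seventh: 10 semitones.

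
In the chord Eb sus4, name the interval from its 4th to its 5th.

major second

Ebsus4 (Eb sus4): Eb–Ab–Bb.
4th = Ab; 5th = Bb.
From Ab to Bb is 2 semitones, exactly the major second.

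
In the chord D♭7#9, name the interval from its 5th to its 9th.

The chord tones of D♭7#9 (D♭ dominant seventh sharp nine) are D♭ F A♭ C♭ E.
5th = A♭; 9th = E.
From A♭ to E: 8 semitones over a fifth = augmented.

augmented fifth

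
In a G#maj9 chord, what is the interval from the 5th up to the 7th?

major 3rd

G# major ninth is spelled G#–B#–D#–F##–A#.
5th = D#; 7th = F##.
From D# to F## is 4 semitones, exactly the major third.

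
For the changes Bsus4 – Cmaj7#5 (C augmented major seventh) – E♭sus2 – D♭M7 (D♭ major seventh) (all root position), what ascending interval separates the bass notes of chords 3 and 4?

minor seventh

The roots are E♭ and D♭.
From E♭ to D♭: 10 semitones over a seventh = minor.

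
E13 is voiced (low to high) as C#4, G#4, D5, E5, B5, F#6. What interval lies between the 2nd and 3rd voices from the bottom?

diminished fifth

Those voices are G#4 and D5.
G# up to D is 6 semitones, a half step narrower than a perfect fifth, so the interval is diminished.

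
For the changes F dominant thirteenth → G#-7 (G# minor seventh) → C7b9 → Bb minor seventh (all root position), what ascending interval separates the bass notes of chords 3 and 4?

minor seventh

The roots are C and Bb.
C up to Bb is 10 semitones, a half step narrower than a major seventh, so the interval is minor.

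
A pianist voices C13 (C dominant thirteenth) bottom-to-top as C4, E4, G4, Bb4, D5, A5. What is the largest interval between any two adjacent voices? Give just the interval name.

perfect fifth

Adjacent intervals: C4→E4 = major third; E4→G4 = minor third; G4→Bb4 = minor third; Bb4→D5 = major third; D5→A5 = perfect fifth.
The largest is D5 to A5, a perfect fifth (7 semitones).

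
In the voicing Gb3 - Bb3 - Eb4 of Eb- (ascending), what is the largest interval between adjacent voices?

perfect fourth

Adjacent intervals: Gb3→Bb3 = major third; Bb3→Eb4 = perfect fourth.
The largest is Bb3 to Eb4, a perfect fourth (5 semitones).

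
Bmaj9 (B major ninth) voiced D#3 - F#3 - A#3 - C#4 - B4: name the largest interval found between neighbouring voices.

m7

Adjacent intervals: D#3→F#3 = minor third; F#3→A#3 = major third; A#3→C#4 = minor third; C#4→B4 = minor seventh.
The largest is C#4 to B4, a minor seventh (10 semitones).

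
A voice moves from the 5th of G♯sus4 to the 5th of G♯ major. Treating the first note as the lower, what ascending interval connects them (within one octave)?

G♯sus4 has D♯ as its 5th, and G♯ major has D♯ as its 5th.
D♯ up to D♯ spans 1 letter names and 0 semitones — a perfect unison.

P1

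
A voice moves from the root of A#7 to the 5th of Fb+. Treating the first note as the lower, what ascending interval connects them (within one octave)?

diminished third

The root of A#7 is A#; the 5th of Fb+ is C.
From A# to C: 2 semitones over a third = diminished.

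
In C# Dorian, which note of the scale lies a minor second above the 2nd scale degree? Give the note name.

The scale is C# D# E F# G# A# B.
The 2nd scale degree is D#; a minor second above that is E — scale degree 3.

E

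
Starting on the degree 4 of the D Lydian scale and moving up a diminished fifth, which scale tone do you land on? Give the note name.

D

The scale is D E F# G# A B C#.
The degree 4 is G#; a diminished fifth above that is D — scale degree 1.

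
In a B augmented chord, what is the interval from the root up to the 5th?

augmented fifth

Spelling the chord: B–D♯–F𝄪.
Root = B; 5th = F𝄪.
5 letter names make it a fifth; at 8 semitones (a half step wider than perfect) the quality is augmented.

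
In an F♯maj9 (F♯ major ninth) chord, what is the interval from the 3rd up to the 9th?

Spelling the chord: F♯ A♯ C♯ E♯ G♯.
The 3rd is A♯ and the 9th is G♯.
From A♯ to G♯: 10 semitones over a seventh = minor.

m7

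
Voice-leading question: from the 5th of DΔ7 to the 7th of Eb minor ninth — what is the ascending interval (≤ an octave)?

DΔ7 has A as its 5th, and Eb minor ninth has Db as its 7th.
4 letter names make it a fourth; at 4 semitones (a half step narrower than perfect) the quality is diminished.

diminished fourth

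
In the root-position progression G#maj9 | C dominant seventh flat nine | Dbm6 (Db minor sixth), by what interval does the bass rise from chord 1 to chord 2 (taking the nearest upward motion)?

The roots are G# and C.
From G# to C: 4 semitones over a fourth = diminished.

diminished fourth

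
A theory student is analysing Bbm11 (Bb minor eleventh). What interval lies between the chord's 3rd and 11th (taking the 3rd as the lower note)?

major ninth

Bbm11 (Bb minor eleventh) is spelled Bb Db F Ab C Eb.
That puts Db below Eb.
Counting 9 letters and 14 half steps from Db gives a major ninth.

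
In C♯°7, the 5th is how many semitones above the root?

6

The chord tones of C♯°7 (C♯ diminished seventh) are C♯-E-G-B♭.
C♯ to G is a diminished fifth: 6 semitones.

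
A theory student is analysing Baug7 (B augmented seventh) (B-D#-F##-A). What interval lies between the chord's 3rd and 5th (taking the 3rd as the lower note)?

So we need the interval from D# up to F##.
From D# to F## is 4 semitones, exactly the major third.

major third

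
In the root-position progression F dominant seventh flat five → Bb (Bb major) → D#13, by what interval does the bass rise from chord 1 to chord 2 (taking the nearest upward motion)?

perfect fourth

The roots are F and Bb.
F up to Bb spans 4 letter names and 5 semitones — a perfect fourth.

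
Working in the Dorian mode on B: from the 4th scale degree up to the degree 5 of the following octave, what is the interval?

B dorian: B C♯ D E F♯ G♯ A.
4th scale degree = E; scale degree 5 (up an octave) = F♯.
From E to F♯ is 14 semitones, exactly the major ninth.

major ninth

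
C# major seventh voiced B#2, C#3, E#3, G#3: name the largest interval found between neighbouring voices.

major 3rd

Adjacent intervals: B#2→C#3 = minor second; C#3→E#3 = major third; E#3→G#3 = minor third.
The largest is C#3 to E#3, a major third (4 semitones).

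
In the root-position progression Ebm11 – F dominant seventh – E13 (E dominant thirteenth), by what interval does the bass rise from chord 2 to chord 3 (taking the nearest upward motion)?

major 7th

The roots are F and E.
From F to E is 11 semitones, exactly the major seventh.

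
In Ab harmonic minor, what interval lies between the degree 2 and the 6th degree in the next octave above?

diminished 12th

Spelling Ab harmonic minor: Ab Bb Cb Db Eb Fb G.
The degree 2 is Bb and the 6th degree (up an octave) is Fb.
Bb up to Fb is 18 semitones, a half step narrower than a perfect twelfth, so the interval is diminished.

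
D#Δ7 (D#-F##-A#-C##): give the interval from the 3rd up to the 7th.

3rd = F##; 7th = C##.
F## up to C## spans 5 letter names and 7 semitones — a perfect fifth.

perfect 5th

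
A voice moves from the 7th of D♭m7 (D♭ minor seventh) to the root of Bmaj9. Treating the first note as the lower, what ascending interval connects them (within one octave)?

The 7th of D♭m7 (D♭ minor seventh) is C♭; the root of Bmaj9 is B.
7 letter names make it a seventh; at 12 semitones (a half step wider than major) the quality is augmented.

A7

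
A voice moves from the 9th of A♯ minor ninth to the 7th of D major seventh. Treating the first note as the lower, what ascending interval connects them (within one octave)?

A♯ minor ninth has B♯ as its 9th, and D major seventh has C♯ as its 7th.
B♯ up to C♯ is 1 semitone, a half step narrower than a major second, so the interval is minor.

minor 2nd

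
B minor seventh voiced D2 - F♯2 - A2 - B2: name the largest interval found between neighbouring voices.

Adjacent intervals: D2→F♯2 = major third; F♯2→A2 = minor third; A2→B2 = major second.
The largest is D2 to F♯2, a major third (4 semitones).

major third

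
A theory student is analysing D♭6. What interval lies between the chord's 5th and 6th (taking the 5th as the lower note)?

major second

The chord tones of D♭ major sixth are D♭ F A♭ B♭.
So we need the interval from A♭ up to B♭.
Counting 2 letters and 2 half steps from A♭ gives a major second.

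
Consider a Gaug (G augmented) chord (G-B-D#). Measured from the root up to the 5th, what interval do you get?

So we need the interval from G up to D#.
G up to D# is 8 semitones, a half step wider than a perfect fifth, so the interval is augmented.

A5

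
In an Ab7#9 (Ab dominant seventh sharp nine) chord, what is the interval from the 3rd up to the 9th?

The chord tones of Ab dominant seventh sharp nine are Ab-C-Eb-Gb-B.
So we need the interval from C up to B.
From C to B is 11 semitones, exactly the major seventh.

major 7th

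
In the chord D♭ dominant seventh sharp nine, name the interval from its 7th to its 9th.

augmented third

D♭7#9 (D♭ dominant seventh sharp nine) is spelled D♭ F A♭ C♭ E.
That puts C♭ below E.
3 letter names make it a third; at 5 semitones (a half step wider than major) the quality is augmented.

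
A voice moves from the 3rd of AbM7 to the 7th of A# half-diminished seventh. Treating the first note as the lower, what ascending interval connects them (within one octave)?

The 3rd of AbM7 is C; the 7th of A# half-diminished seventh is G#.
C up to G# is 8 semitones, a half step wider than a perfect fifth, so the interval is augmented.

augmented 5th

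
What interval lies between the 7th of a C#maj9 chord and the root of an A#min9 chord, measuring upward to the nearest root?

C#maj9 has B# as its 7th, and A#min9 has A# as its root.
B# up to A# is 10 semitones, a half step narrower than a major seventh, so the interval is minor.

minor seventh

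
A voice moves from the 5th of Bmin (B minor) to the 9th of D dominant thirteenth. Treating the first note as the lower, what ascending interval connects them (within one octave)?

Bmin (B minor) has F♯ as its 5th, and D dominant thirteenth has E as its 9th.
F♯ up to E is 10 semitones, a half step narrower than a major seventh, so the interval is minor.

minor seventh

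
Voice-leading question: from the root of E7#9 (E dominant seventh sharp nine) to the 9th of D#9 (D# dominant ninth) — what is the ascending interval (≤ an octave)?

E7#9 (E dominant seventh sharp nine) has E as its root, and D#9 (D# dominant ninth) has E# as its 9th.
1 letter names make it a unison; at 1 semitone (a half step wider than perfect) the quality is augmented.

augmented 1st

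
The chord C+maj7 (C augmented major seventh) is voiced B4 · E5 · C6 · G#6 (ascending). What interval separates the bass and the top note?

The outer voices are B4 and G#6.
Counting 13 letters and 21 half steps from B gives a major thirteenth.

major thirteenth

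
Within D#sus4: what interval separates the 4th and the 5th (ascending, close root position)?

M2

D#sus4 (D# sus4): D# G# A#.
So we need the interval from G# up to A#.
From G# to A# is 2 semitones, exactly the major second.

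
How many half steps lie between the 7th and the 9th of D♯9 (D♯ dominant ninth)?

4

D♯9 (D♯ dominant ninth): D♯, F𝄪, A♯, C♯, E♯.
C♯ to E♯ is a major third: 4 semitones.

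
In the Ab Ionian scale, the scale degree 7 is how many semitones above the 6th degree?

2

The scale is Ab Bb C Db Eb F G.
F up to G is a major second — 2 semitones.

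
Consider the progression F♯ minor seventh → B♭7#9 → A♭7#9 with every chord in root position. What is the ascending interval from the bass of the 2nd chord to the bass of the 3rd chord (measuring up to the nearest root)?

The roots are B♭ and A♭.
7 letter names make it a seventh; at 10 semitones (a half step narrower than major) the quality is minor.

minor seventh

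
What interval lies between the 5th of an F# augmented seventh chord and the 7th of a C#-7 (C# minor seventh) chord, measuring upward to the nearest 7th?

diminished seventh

The 5th of F# augmented seventh is C##; the 7th of C#-7 (C# minor seventh) is B.
7 letter names make it a seventh; at 9 semitones (a whole step narrower than major) the quality is diminished.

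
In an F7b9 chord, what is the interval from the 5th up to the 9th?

The chord tones of F7b9 are F A C E♭ G♭.
5th = C; 9th = G♭.
C up to G♭ is 6 semitones, a half step narrower than a perfect fifth, so the interval is diminished.

diminished fifth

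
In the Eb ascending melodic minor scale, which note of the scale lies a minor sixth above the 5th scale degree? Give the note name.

Gb

The scale is Eb F Gb Ab Bb C D.
The 5th scale degree is Bb; a minor sixth above that is Gb — scale degree 3.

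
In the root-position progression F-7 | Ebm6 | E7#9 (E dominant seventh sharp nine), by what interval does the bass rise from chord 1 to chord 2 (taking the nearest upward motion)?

m7

The roots are F and Eb.
F up to Eb is 10 semitones, a half step narrower than a major seventh, so the interval is minor.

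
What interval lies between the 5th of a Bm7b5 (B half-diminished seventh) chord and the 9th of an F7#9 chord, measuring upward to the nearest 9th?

augmented second

The 5th of Bm7b5 (B half-diminished seventh) is F; the 9th of F7#9 is G#.
From F to G#: 3 semitones over a second = augmented.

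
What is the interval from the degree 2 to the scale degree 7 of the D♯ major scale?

major sixth

Spelling the D♯ major scale: D♯ E♯ F𝄪 G♯ A♯ B♯ C𝄪.
So we need the interval from E♯ up to C𝄪.
From E♯ to C𝄪 is 9 semitones, exactly the major sixth.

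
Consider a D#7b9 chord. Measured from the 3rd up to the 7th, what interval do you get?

diminished fifth

Spelling the chord: D#, F##, A#, C#, E.
3rd = F##; 7th = C#.
F## up to C# is 6 semitones, a half step narrower than a perfect fifth, so the interval is diminished.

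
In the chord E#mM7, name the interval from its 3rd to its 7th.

E#mM7 (E# minor-major seventh): E#-G#-B#-D##.
The 3rd is G# and the 7th is D##.
G# up to D## is 8 semitones, a half step wider than a perfect fifth, so the interval is augmented.

augmented fifth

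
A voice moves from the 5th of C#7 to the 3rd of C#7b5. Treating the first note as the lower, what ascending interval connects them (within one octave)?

major sixth

C#7 has G# as its 5th, and C#7b5 has E# as its 3rd.
Counting 6 letters and 9 half steps from G# gives a major sixth.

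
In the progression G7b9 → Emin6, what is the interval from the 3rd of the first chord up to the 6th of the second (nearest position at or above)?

The 3rd of G7b9 is B; the 6th of Emin6 is C#.
B up to C# spans 2 letter names and 2 semitones — a major second.

M2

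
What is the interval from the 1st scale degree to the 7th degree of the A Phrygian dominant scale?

minor seventh

A phrygian dominant: A Bb C# D E F G.
So we need the interval from A up to G.
From A to G: 10 semitones over a seventh = minor.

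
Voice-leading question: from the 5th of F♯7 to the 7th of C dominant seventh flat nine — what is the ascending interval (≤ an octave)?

F♯7 has C♯ as its 5th, and C dominant seventh flat nine has B♭ as its 7th.
From C♯ to B♭: 9 semitones over a seventh = diminished.

diminished seventh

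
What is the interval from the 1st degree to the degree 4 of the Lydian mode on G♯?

The scale runs G♯ A♯ B♯ C𝄪 D♯ E♯ F𝄪.
That puts G♯ below C𝄪.
From G♯ to C𝄪: 6 semitones over a fourth = augmented.

augmented 4th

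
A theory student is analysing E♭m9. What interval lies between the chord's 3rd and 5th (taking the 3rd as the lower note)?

E♭ minor ninth is spelled E♭ G♭ B♭ D♭ F.
The 3rd is G♭ and the 5th is B♭.
G♭ up to B♭ spans 3 letter names and 4 semitones — a major third.

major 3rd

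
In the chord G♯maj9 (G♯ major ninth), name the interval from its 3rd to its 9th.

minor seventh

Spelling the chord: G♯–B♯–D♯–F𝄪–A♯.
That puts B♯ below A♯.
7 letter names make it a seventh; at 10 semitones (a half step narrower than major) the quality is minor.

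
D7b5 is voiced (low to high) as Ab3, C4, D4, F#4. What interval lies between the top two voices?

M3

Those voices are D4 and F#4.
From D to F# is 4 semitones, exactly the major third.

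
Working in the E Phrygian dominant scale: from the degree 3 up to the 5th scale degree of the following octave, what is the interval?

The scale runs E F G# A B C D.
The degree 3 is G# and the scale degree 5 (up an octave) is B.
G# up to B is 15 semitones, a half step narrower than a major tenth, so the interval is minor.

minor tenth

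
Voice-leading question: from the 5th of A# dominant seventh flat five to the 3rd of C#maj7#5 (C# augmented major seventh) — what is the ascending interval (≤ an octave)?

A# dominant seventh flat five has E as its 5th, and C#maj7#5 (C# augmented major seventh) has E# as its 3rd.
E up to E# is 1 semitone, a half step wider than a perfect unison, so the interval is augmented.

augmented unison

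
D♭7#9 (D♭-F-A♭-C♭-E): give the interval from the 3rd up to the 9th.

major seventh

That puts F below E.
From F to E is 11 semitones, exactly the major seventh.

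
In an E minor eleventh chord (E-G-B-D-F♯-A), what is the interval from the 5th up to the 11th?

minor seventh

The 5th is B and the 11th is A.
From B to A: 10 semitones over a seventh = minor.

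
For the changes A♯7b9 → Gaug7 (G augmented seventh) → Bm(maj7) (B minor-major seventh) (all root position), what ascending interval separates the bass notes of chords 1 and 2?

The roots are A♯ and G.
A♯ up to G is 9 semitones, a whole step narrower than a major seventh, so the interval is diminished.

diminished seventh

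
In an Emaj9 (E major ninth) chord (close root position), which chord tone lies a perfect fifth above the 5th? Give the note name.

F#

E major ninth is spelled E-G#-B-D#-F#.
The 5th is B. A perfect fifth above B is F#.
F# is the chord's 9th.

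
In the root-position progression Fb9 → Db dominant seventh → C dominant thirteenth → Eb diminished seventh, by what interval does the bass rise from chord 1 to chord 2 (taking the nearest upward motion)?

M6

The roots are Fb and Db.
From Fb to Db is 9 semitones, exactly the major sixth.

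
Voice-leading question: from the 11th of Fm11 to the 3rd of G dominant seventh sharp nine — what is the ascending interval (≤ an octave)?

augmented 1st

Fm11 has Bb as its 11th, and G dominant seventh sharp nine has B as its 3rd.
Bb up to B is 1 semitone, a half step wider than a perfect unison, so the interval is augmented.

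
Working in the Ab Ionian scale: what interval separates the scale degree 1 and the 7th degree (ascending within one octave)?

major seventh

The scale runs Ab Bb C Db Eb F G.
The scale degree 1 is Ab and the scale degree 7 is G.
From Ab to G is 11 semitones, exactly the major seventh.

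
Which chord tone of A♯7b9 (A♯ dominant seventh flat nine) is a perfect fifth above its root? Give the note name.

E#

The chord tones of A♯7b9 (A♯ dominant seventh flat nine) are A♯–C𝄪–E♯–G♯–B.
The root is A♯. A perfect fifth above A♯ is E♯.
E♯ is the chord's 5th.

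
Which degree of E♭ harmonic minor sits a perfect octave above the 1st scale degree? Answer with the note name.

The scale is E♭ F G♭ A♭ B♭ C♭ D.
The 1st scale degree is E♭; a perfect octave above that is E♭ — scale degree 1.

Eb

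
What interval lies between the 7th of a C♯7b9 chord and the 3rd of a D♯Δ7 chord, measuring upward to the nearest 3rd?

The 7th of C♯7b9 is B; the 3rd of D♯Δ7 is F𝄪.
5 letter names make it a fifth; at 8 semitones (a half step wider than perfect) the quality is augmented.

augmented fifth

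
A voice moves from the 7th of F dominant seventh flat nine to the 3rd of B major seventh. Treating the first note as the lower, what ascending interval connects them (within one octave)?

F dominant seventh flat nine has E♭ as its 7th, and B major seventh has D♯ as its 3rd.
From E♭ to D♯: 12 semitones over a seventh = augmented.

augmented seventh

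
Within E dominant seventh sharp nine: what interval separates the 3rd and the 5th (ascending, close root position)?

minor 3rd

The chord tones of E7#9 (E dominant seventh sharp nine) are E–G#–B–D–F##.
So we need the interval from G# up to B.
3 letter names make it a third; at 3 semitones (a half step narrower than major) the quality is minor.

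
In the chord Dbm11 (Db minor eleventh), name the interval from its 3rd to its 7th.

perfect 5th

Spelling the chord: Db–Fb–Ab–Cb–Eb–Gb.
3rd = Fb; 7th = Cb.
Counting 5 letters and 7 half steps from Fb gives a perfect fifth.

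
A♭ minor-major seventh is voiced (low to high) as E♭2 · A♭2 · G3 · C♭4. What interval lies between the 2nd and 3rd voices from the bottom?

Those voices are A♭2 and G3.
A♭ up to G spans 7 letter names and 11 semitones — a major seventh.

major seventh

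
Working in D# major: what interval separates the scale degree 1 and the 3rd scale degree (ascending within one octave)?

D# major: D# E# F## G# A# B# C##.
So we need the interval from D# up to F##.
D# up to F## spans 3 letter names and 4 semitones — a major third.

major third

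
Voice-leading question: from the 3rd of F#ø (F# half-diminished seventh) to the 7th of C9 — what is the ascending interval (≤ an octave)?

The 3rd of F#ø (F# half-diminished seventh) is A; the 7th of C9 is Bb.
A up to Bb is 1 semitone, a half step narrower than a major second, so the interval is minor.

m2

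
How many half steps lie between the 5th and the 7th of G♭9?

G♭ dominant ninth is spelled G♭, B♭, D♭, F♭, A♭.
D♭ to F♭ is a minor third: 3 semitones.

3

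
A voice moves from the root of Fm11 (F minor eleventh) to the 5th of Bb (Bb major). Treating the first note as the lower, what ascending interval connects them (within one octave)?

perfect 1st

The root of Fm11 (F minor eleventh) is F; the 5th of Bb (Bb major) is F.
Counting 1 letters and 0 half steps from F gives a perfect unison.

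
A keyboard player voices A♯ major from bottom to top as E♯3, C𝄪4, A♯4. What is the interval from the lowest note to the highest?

perfect 11th

The outer voices are E♯3 and A♯4.
Counting 11 letters and 17 half steps from E♯ gives a perfect eleventh.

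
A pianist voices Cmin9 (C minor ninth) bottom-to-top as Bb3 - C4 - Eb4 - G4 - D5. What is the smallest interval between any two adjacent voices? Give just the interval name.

Adjacent intervals: Bb3→C4 = major second; C4→Eb4 = minor third; Eb4→G4 = major third; G4→D5 = perfect fifth.
The smallest is Bb3 to C4, a major second (2 semitones).

major second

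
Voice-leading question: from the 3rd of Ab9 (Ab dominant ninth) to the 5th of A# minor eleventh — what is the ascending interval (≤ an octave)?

A3

The 3rd of Ab9 (Ab dominant ninth) is C; the 5th of A# minor eleventh is E#.
C up to E# is 5 semitones, a half step wider than a major third, so the interval is augmented.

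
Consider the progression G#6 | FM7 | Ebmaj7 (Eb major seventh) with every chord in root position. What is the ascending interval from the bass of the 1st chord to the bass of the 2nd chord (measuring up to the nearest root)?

diminished seventh

The roots are G# and F.
7 letter names make it a seventh; at 9 semitones (a whole step narrower than major) the quality is diminished.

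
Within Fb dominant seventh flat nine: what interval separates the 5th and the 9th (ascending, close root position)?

diminished fifth

Spelling the chord: Fb, Ab, Cb, Ebb, Gbb.
5th = Cb; 9th = Gbb.
5 letter names make it a fifth; at 6 semitones (a half step narrower than perfect) the quality is diminished.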